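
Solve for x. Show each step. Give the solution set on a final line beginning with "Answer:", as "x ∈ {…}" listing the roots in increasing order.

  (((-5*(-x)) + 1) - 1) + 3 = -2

Step 1. [(((-5*(-x)) + 1) - 1) + 3 = -2] subtract 3: x sits inside (… + 3), so sub: ((-5*(-x)) + 1) - 1 = -5.
Step 2. [((-5*(-x)) + 1) - 1 = -5] the outer -1 inverts by adding 1, so sub: (-5*(-x)) + 1 = -4.
Step 3. [(-5*(-x)) + 1 = -4] +1 is outermost — subtract 1 both sides ⇒ sub: -5*(-x) = -5.
Step 4. [-5*(-x) = -5] leading coefficient -5: divide by -5, so div: -x = 1.
Step 5. [-x = 1] flip signs both sides. So neg: x = -1.

Answer: x ∈ {-1}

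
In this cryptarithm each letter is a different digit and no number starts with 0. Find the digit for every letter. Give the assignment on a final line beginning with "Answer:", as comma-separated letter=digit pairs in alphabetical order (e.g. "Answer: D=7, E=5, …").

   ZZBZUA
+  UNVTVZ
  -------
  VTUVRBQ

Step 1. [col 1: A + Z ≡ Q (mod 10)] no forcing yet in column 1 (carry-in 0); Q=6 is free and consistent — try it ⇒ Q=6.
Step 2. [col 1: A + Z ≡ Q (mod 10)] several values work for Z in column 1 (A + Z ≡ Q (mod 10), carry-in 0); try Z=4, so Z=4.
Step 3. [col 1: A + Z ≡ Q (mod 10)] column 1 reads A+Z+carry(0)=Q with Z=4, Q=6; with digits 4,6 already taken and all letters distinct, the only value for A is 2, so A=2.
Step 4. [col 2: U + V ≡ B (mod 10)] several values work for B in column 2 (U + V ≡ B (mod 10), carry-in 0); try B=0, so B=0.
Step 5. [col 2: U + V ≡ B (mod 10)] several values work for V in column 2 (U + V ≡ B (mod 10), carry-in 0); try V=1 ⇒ V=1.
Step 6. [col 2: U + V ≡ B (mod 10)] column 2 reads U+V+carry(0)=B with V=1, B=0; with digits 0,1,2,4,6 already taken and all letters distinct, the only value for U is 9. So U=9.
Step 7. [col 3: Z + T ≡ R (mod 10)] no forcing yet in column 3 (carry-in 1); T=3 is free and consistent — try it. So T=3.
Step 8. [col 3: Z + T ≡ R (mod 10)] in column 3 we have Z+T≡R with carry-in 1; given Z=4, T=3 and digits 0,1,2,3,4,6,9 already taken and all letters distinct, that pins R to 8. So R=8.
Step 9. [col 5: Z + N ≡ U (mod 10)] in column 5 we have Z+N≡U with carry-in 0; given Z=4, U=9 and digits 0,1,2,3,4,6,8,9 already taken and all letters distinct, that pins N to 5, so N=5.

Answer: A=2, B=0, N=5, Q=6, R=8, T=3, U=9, V=1, Z=4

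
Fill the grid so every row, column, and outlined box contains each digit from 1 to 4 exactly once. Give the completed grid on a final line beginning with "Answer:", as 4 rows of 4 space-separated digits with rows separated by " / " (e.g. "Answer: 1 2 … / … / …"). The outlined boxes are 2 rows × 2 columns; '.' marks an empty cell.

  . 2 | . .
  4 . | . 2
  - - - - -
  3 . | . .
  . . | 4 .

Step 1. [r1c1∈{1}] r1c1 is down to just 1, so r1c1=1.
Step 2. [r3c4∈{1}] r3c4's peers cover all but 1, so r3c4=1.
Step 3. [r1c3∈{3}] r1c3 has the single candidate 3. So r1c3=3.
Step 4. [r2c3∈{1}] r2c3 has the single candidate 1 ⇒ r2c3=1.
Step 5. [r1c4∈{4}] only 4 remains possible at r1c4, so r1c4=4.
Step 6. [r4c2∈{1}] nothing but 1 survives at r4c2, so r4c2=1.
Step 7. [r3c2∈{4}] r3c2 is down to just 4. So r3c2=4.
Step 8. [r2c2∈{3}] r2c2 is down to just 3, so r2c2=3.
Step 9. [r3c3∈{2}] only 2 remains possible at r3c3, so r3c3=2.
Step 10. [r4c4∈{3}] nothing but 3 survives at r4c4, so r4c4=3.
Step 11. [r4c1∈{2}] r4c1 has the single candidate 2, so r4c1=2.

Answer: 1 2 3 4 / 4 3 1 2 / 3 4 2 1 / 2 1 4 3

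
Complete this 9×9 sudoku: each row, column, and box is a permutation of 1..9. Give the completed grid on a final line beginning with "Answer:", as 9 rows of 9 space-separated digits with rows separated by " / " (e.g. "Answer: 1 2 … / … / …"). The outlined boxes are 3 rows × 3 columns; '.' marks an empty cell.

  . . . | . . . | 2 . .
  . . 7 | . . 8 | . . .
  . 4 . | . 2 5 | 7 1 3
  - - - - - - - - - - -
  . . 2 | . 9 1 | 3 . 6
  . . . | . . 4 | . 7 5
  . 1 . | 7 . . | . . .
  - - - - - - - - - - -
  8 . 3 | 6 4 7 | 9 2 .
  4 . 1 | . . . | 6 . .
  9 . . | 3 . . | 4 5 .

Step 1. [r3c1∈{6}] only 6 remains possible at r3c1, so r3c1=6.
Step 2. [r6c3∈{4,5,6,8,9}] col 3 places 4 nowhere but r6c3 ⇒ r6c3=4.
Step 3. [r1c3∈{5,8,9}] col 3 places 5 nowhere but r1c3. So r1c3=5.
Step 4. [r3c4∈{9}] only 9 remains possible at r3c4. So r3c4=9.
Step 5. [r5c1∈{3}] r5c1 has the single candidate 3, so r5c1=3.
Step 6. [r6c7∈{8}] r6c7 has the single candidate 8. So r6c7=8.
Step 7. [r9c6∈{2}] r9c6 has the single candidate 2, so r9c6=2.
Step 8. [r9c5∈{1,8}] r9c5 is the only open cell in box 8 admitting 1. So r9c5=1.
Step 9. [r9c9∈{7,8}] in row 9, 8 fits only at r9c9, so r9c9=8.
Step 10. [r1c8∈{4,6,8,9}] r1c8 is the only open cell in col 8 admitting 8. So r1c8=8.
Step 11. [r6c1∈{5}] only 5 remains possible at r6c1. So r6c1=5.
Step 12. [r5c3∈{6,8,9}] col 3 places 9 nowhere but r5c3 ⇒ r5c3=9.
Step 13. [r9c2∈{6,7}] in row 9, 7 fits only at r9c2, so r9c2=7.
Step 14. [r2c8∈{4,6,9}] across col 8, 6 lands solely at r2c8, so r2c8=6.
Step 15. [r2c5∈{3}] nothing but 3 survives at r2c5. So r2c5=3.
Step 16. [r8c5∈{5,8}] across col 5, 5 lands solely at r8c5. So r8c5=5.
Step 17. [r5c5∈{6,8}] r5c5 is the only open cell in col 5 admitting 8. So r5c5=8.
Step 18. [r1c6∈{6}] r1c6 has the single candidate 6. So r1c6=6.
Step 19. [r1c1∈{1}] r1c1 is down to just 1, so r1c1=1.
Step 20. [r1c4∈{4}] r1c4 is down to just 4 ⇒ r1c4=4.
Step 21. [r1c9∈{9}] r1c9 is down to just 9 ⇒ r1c9=9.
Step 22. [r2c2∈{2,9}] 9 has one home in row 2: r2c2, so r2c2=9.
Step 23. [r2c1∈{2}] r2c1's peers cover all but 2, so r2c1=2.
Step 24. [r5c7∈{1}] r5c7's peers cover all but 1 ⇒ r5c7=1.
Step 25. [r8c6∈{9}] only 9 remains possible at r8c6, so r8c6=9.
Step 26. [r8c8∈{3}] r8c8's peers cover all but 3 ⇒ r8c8=3.
Step 27. [r8c9∈{7}] r8c9's peers cover all but 7. So r8c9=7.
Step 28. [r1c2∈{3}] only 3 remains possible at r1c2, so r1c2=3.
Step 29. [r8c4∈{8}] only 8 remains possible at r8c4 ⇒ r8c4=8.
Step 30. [r6c6∈{3}] only 3 remains possible at r6c6. So r6c6=3.
Step 31. [r6c9∈{2}] r6c9's peers cover all but 2. So r6c9=2.
Step 32. [r4c4∈{5}] r4c4 is down to just 5. So r4c4=5.
Step 33. [r2c4∈{1}] only 1 remains possible at r2c4, so r2c4=1.
Step 34. [r1c5∈{7}] nothing but 7 survives at r1c5. So r1c5=7.
Step 35. [r2c7∈{5}] r2c7's peers cover all but 5 ⇒ r2c7=5.
Step 36. [r5c4∈{2}] r5c4's peers cover all but 2, so r5c4=2.
Step 37. [r7c9∈{1}] r7c9's peers cover all but 1, so r7c9=1.
Step 38. [r7c2∈{5}] r7c2's peers cover all but 5, so r7c2=5.
Step 39. [r4c2∈{8}] nothing but 8 survives at r4c2 ⇒ r4c2=8.
Step 40. [r4c1∈{7}] nothing but 7 survives at r4c1 ⇒ r4c1=7.
Step 41. [r8c2∈{2}] only 2 remains possible at r8c2, so r8c2=2.
Step 42. [r4c8∈{4}] r4c8 has the single candidate 4. So r4c8=4.
Step 43. [r9c3∈{6}] r9c3's peers cover all but 6. So r9c3=6.
Step 44. [r5c2∈{6}] only 6 remains possible at r5c2. So r5c2=6.
Step 45. [r6c8∈{9}] r6c8 has the single candidate 9. So r6c8=9.
Step 46. [r3c3∈{8}] nothing but 8 survives at r3c3. So r3c3=8.
Step 47. [r6c5∈{6}] r6c5's peers cover all but 6 ⇒ r6c5=6.
Step 48. [r2c9∈{4}] r2c9 is down to just 4, so r2c9=4.

Answer: 1 3 5 4 7 6 2 8 9 / 2 9 7 1 3 8 5 6 4 / 6 4 8 9 2 5 7 1 3 / 7 8 2 5 9 1 3 4 6 / 3 6 9 2 8 4 1 7 5 / 5 1 4 7 6 3 8 9 2 / 8 5 3 6 4 7 9 2 1 / 4 2 1 8 5 9 6 3 7 / 9 7 6 3 1 2 4 5 8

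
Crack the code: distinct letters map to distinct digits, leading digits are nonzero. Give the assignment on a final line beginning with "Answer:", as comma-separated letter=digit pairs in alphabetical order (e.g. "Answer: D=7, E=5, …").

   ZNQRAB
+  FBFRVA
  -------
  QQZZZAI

Step 1. [col 1: B + A ≡ I (mod 10)] column 1 (B + A ≡ I (mod 10), carry-in 0) doesn't pin A yet; pick A=7 and continue ⇒ A=7.
Step 2. [col 1: B + A ≡ I (mod 10)] B=2 is one option consistent with column 1 (B + A ≡ I (mod 10), carry-in 0) — take it, so B=2.
Step 3. [col 1: B + A ≡ I (mod 10)] from column 1 (B=2, A=7, carry-in 0, digits 2,7 already taken and all letters distinct): I must equal 9, so I=9.
Step 4. [col 2: A + V ≡ A (mod 10)] column 2: given A=7, carry-in 0, and digits 2,7,9 already taken and all letters distinct, A+V≡A (mod 10) forces V=0 ⇒ V=0.
Step 5. [Q] Q is the leading digit of a 7-digit sum of two 6-digit numbers; the final carry is exactly 1. So Q=1.
Step 6. [col 3: R + R ≡ Z (mod 10)] several values work for Z in column 3 (R + R ≡ Z (mod 10), carry-in 0); try Z=6 ⇒ Z=6.
Step 7. [col 3: R + R ≡ Z (mod 10)] no forcing yet in column 3 (carry-in 0); R=3 is free and consistent — try it. So R=3.
Step 8. [col 4: Q + F ≡ Z (mod 10)] in column 4 we have Q+F≡Z with carry-in 0; given Q=1, Z=6 and digits 0,1,2,3,6,7,9 already taken and all letters distinct, that pins F to 5, so F=5.
Step 9. [col 5: N + B ≡ Z (mod 10)] column 5: given B=2, Z=6, carry-in 0, and digits 0,1,2,3,5,6,7,9 already taken and all letters distinct, N+B≡Z (mod 10) forces N=4. So N=4.

Answer: A=7, B=2, F=5, I=9, N=4, Q=1, R=3, V=0, Z=6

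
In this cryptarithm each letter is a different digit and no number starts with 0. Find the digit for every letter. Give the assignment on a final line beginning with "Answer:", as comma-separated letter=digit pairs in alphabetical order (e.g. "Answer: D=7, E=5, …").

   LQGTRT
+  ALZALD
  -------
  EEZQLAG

Step 1. [E] the sum has 7 digits but both addends have 6; that extra leading digit E is the final carry, namely 1, so E=1.
Step 2. [col 1: T + D ≡ G (mod 10)] several values work for T in column 1 (T + D ≡ G (mod 10), carry-in 0); try T=9. So T=9.
Step 3. [col 1: T + D ≡ G (mod 10)] several values work for G in column 1 (T + D ≡ G (mod 10), carry-in 0); try G=3. So G=3.
Step 4. [col 1: T + D ≡ G (mod 10)] from column 1 (T=9, G=3, carry-in 0, digits 1,3,9 already taken and all letters distinct): D must equal 4 ⇒ D=4.
Step 5. [col 2: R + L ≡ A (mod 10)] column 2 (R + L ≡ A (mod 10), carry-in 1) doesn't pin R yet; pick R=0 and continue, so R=0.
Step 6. [col 2: R + L ≡ A (mod 10)] several values work for A in column 2 (R + L ≡ A (mod 10), carry-in 1); try A=6, so A=6.
Step 7. [col 2: R + L ≡ A (mod 10)] column 2 reads R+L+carry(1)=A with R=0, A=6; with digits 0,1,3,4,6,9 already taken and all letters distinct, the only value for L is 5 ⇒ L=5.
Step 8. [col 4: G + Z ≡ Q (mod 10)] column 4 reads G+Z+carry(1)=Q with G=3; with digits 0,1,3,4,5,6,9 already taken and all letters distinct, the only value for Z is 8. So Z=8.
Step 9. [col 4: G + Z ≡ Q (mod 10)] from column 4 (G=3, Z=8, carry-in 1, digits 0,1,3,4,5,6,8,9 already taken and all letters distinct): Q must equal 2 ⇒ Q=2.

Answer: A=6, D=4, E=1, G=3, L=5, Q=2, R=0, T=9, Z=8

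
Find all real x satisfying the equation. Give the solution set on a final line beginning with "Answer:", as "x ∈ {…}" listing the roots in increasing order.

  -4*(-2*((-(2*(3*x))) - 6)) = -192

Step 1. [-4*(-2*((-(2*(3*x))) - 6)) = -192] divide by the outer -4, so div: -2*((-(2*(3*x))) - 6) = 48.
Step 2. [-2*((-(2*(3*x))) - 6) = 48] LHS = -2·(…); ÷-2 both sides ⇒ div: (-(2*(3*x))) - 6 = -24.
Step 3. [(-(2*(3*x))) - 6 = -24] add 6: x sits inside (… - 6) ⇒ sub: -(2*(3*x)) = -18.
Step 4. [-(2*(3*x)) = -18] leading − — multiply by −1 ⇒ neg: 2*(3*x) = 18.
Step 5. [2*(3*x) = 18] divide by the outer 2. So div: 3*x = 9.
Step 6. [3*x = 9] leading coefficient 3: divide by 3. So div: x = 3.

Answer: x ∈ {3}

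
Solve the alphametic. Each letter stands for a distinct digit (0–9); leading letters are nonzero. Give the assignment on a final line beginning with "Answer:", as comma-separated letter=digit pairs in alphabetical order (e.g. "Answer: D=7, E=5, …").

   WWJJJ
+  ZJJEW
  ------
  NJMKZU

Step 1. [col 1: J + W ≡ U (mod 10)] no forcing yet in column 1 (carry-in 0); W=8 is free and consistent — try it. So W=8.
Step 2. [col 1: J + W ≡ U (mod 10)] no forcing yet in column 1 (carry-in 0); U=4 is free and consistent — try it. So U=4.
Step 3. [col 1: J + W ≡ U (mod 10)] from column 1 (W=8, U=4, carry-in 0, digits 4,8 already taken and all letters distinct): J must equal 6, so J=6.
Step 4. [N] N is the leading digit of a 6-digit sum of two 5-digit numbers; the final carry is exactly 1, so N=1.
Step 5. [col 2: J + E ≡ Z (mod 10)] Z=7 is one option consistent with column 2 (J + E ≡ Z (mod 10), carry-in 1) — take it, so Z=7.
Step 6. [col 2: J + E ≡ Z (mod 10)] column 2 reads J+E+carry(1)=Z with J=6, Z=7; with digits 1,4,6,7,8 already taken and all letters distinct, the only value for E is 0 ⇒ E=0.
Step 7. [col 3: J + J ≡ K (mod 10)] from column 3 (J=6, carry-in 0, digits 0,1,4,6,7,8 already taken and all letters distinct): K must equal 2 ⇒ K=2.
Step 8. [col 4: W + J ≡ M (mod 10)] column 4: given W=8, J=6, carry-in 1, and digits 0,1,2,4,6,7,8 already taken and all letters distinct, W+J≡M (mod 10) forces M=5 ⇒ M=5.

Answer: E=0, J=6, K=2, M=5, N=1, U=4, W=8, Z=7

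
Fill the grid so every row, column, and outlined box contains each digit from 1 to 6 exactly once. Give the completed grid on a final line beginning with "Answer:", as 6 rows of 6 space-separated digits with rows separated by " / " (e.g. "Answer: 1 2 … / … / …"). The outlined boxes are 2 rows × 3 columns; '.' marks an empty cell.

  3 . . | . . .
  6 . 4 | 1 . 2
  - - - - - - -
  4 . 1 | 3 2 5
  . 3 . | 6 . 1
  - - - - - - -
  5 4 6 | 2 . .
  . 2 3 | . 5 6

Step 1. [r1c4∈{4,5}] across col 4, 5 lands solely at r1c4. So r1c4=5.
Step 2. [r4c3∈{2,5}] across row 4, 5 lands solely at r4c3 ⇒ r4c3=5.
Step 3. [r2c5∈{3}] nothing but 3 survives at r2c5. So r2c5=3.
Step 4. [r1c5∈{4,6}] across row 1, 6 lands solely at r1c5 ⇒ r1c5=6.
Step 5. [r2c2∈{5}] r2c2 has the single candidate 5, so r2c2=5.
Step 6. [r5c5∈{1}] nothing but 1 survives at r5c5 ⇒ r5c5=1.
Step 7. [r1c3∈{2}] only 2 remains possible at r1c3, so r1c3=2.
Step 8. [r3c2∈{6}] nothing but 6 survives at r3c2, so r3c2=6.
Step 9. [r4c5∈{4}] nothing but 4 survives at r4c5 ⇒ r4c5=4.
Step 10. [r6c1∈{1}] only 1 remains possible at r6c1, so r6c1=1.
Step 11. [r6c4∈{4}] r6c4 has the single candidate 4, so r6c4=4.
Step 12. [r1c2∈{1}] r1c2's peers cover all but 1, so r1c2=1.
Step 13. [r5c6∈{3}] only 3 remains possible at r5c6 ⇒ r5c6=3.
Step 14. [r4c1∈{2}] r4c1 has the single candidate 2 ⇒ r4c1=2.
Step 15. [r1c6∈{4}] only 4 remains possible at r1c6 ⇒ r1c6=4.

Answer: 3 1 2 5 6 4 / 6 5 4 1 3 2 / 4 6 1 3 2 5 / 2 3 5 6 4 1 / 5 4 6 2 1 3 / 1 2 3 4 5 6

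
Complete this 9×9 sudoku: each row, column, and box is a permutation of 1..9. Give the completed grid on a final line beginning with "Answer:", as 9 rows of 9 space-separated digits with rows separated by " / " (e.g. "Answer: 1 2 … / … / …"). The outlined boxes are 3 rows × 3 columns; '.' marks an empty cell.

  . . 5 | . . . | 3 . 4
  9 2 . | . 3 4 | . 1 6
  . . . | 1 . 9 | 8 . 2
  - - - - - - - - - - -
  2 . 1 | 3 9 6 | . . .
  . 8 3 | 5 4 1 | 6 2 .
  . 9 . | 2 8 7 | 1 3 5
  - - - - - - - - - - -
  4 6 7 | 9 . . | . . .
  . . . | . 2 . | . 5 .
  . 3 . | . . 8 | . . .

Step 1. [r3c8∈{7}] nothing but 7 survives at r3c8 ⇒ r3c8=7.
Step 2. [r8c4∈{4,6,7}] in row 8, 6 fits only at r8c4, so r8c4=6.
Step 3. [r8c7∈{4,7,9}] 4 has one home in row 8: r8c7 ⇒ r8c7=4.
Step 4. [r8c9∈{1,3,7,8,9}] 7 has one home in row 8: r8c9. So r8c9=7.
Step 5. [r9c7∈{2,9}] col 7 places 9 nowhere but r9c7 ⇒ r9c7=9.
Step 6. [r2c4∈{7,8}] row 2 places 7 nowhere but r2c4. So r2c4=7.
Step 7. [r7c9∈{1,3,8}] col 9 places 3 nowhere but r7c9 ⇒ r7c9=3.
Step 8. [r6c1∈{6}] only 6 remains possible at r6c1 ⇒ r6c1=6.
Step 9. [r8c2∈{1}] nothing but 1 survives at r8c2. So r8c2=1.
Step 10. [r3c5∈{5,6}] r3c5 is the only open cell in row 3 admitting 5 ⇒ r3c5=5.
Step 11. [r8c1∈{8}] r8c1 is down to just 8 ⇒ r8c1=8.
Step 12. [r4c8∈{4,8}] col 8 places 4 nowhere but r4c8 ⇒ r4c8=4.
Step 13. [r1c2∈{7}] r1c2's peers cover all but 7, so r1c2=7.
Step 14. [r6c3∈{4}] r6c3 is down to just 4 ⇒ r6c3=4.
Step 15. [r7c5∈{1}] r7c5 has the single candidate 1 ⇒ r7c5=1.
Step 16. [r4c9∈{8}] r4c9's peers cover all but 8, so r4c9=8.
Step 17. [r2c7∈{5}] r2c7 has the single candidate 5, so r2c7=5.
Step 18. [r1c6∈{2}] only 2 remains possible at r1c6, so r1c6=2.
Step 19. [r3c1∈{3}] r3c1 is down to just 3, so r3c1=3.
Step 20. [r9c8∈{6}] only 6 remains possible at r9c8. So r9c8=6.
Step 21. [r9c9∈{1}] r9c9 is down to just 1, so r9c9=1.
Step 22. [r4c7∈{7}] nothing but 7 survives at r4c7. So r4c7=7.
Step 23. [r1c4∈{8}] only 8 remains possible at r1c4 ⇒ r1c4=8.
Step 24. [r8c6∈{3}] r8c6 is down to just 3, so r8c6=3.
Step 25. [r3c3∈{6}] r3c3 has the single candidate 6, so r3c3=6.
Step 26. [r9c1∈{5}] nothing but 5 survives at r9c1 ⇒ r9c1=5.
Step 27. [r9c4∈{4}] only 4 remains possible at r9c4. So r9c4=4.
Step 28. [r1c5∈{6}] r1c5 is down to just 6. So r1c5=6.
Step 29. [r3c2∈{4}] r3c2 has the single candidate 4. So r3c2=4.
Step 30. [r9c5∈{7}] r9c5 is down to just 7 ⇒ r9c5=7.
Step 31. [r5c9∈{9}] r5c9's peers cover all but 9, so r5c9=9.
Step 32. [r9c3∈{2}] nothing but 2 survives at r9c3 ⇒ r9c3=2.
Step 33. [r1c1∈{1}] r1c1 has the single candidate 1. So r1c1=1.
Step 34. [r2c3∈{8}] r2c3's peers cover all but 8 ⇒ r2c3=8.
Step 35. [r7c6∈{5}] nothing but 5 survives at r7c6. So r7c6=5.
Step 36. [r4c2∈{5}] only 5 remains possible at r4c2. So r4c2=5.
Step 37. [r1c8∈{9}] r1c8 has the single candidate 9, so r1c8=9.
Step 38. [r5c1∈{7}] r5c1 has the single candidate 7. So r5c1=7.
Step 39. [r7c7∈{2}] r7c7 has the single candidate 2. So r7c7=2.
Step 40. [r8c3∈{9}] r8c3 is down to just 9 ⇒ r8c3=9.
Step 41. [r7c8∈{8}] only 8 remains possible at r7c8 ⇒ r7c8=8.

Answer: 1 7 5 8 6 2 3 9 4 / 9 2 8 7 3 4 5 1 6 / 3 4 6 1 5 9 8 7 2 / 2 5 1 3 9 6 7 4 8 / 7 8 3 5 4 1 6 2 9 / 6 9 4 2 8 7 1 3 5 / 4 6 7 9 1 5 2 8 3 / 8 1 9 6 2 3 4 5 7 / 5 3 2 4 7 8 9 6 1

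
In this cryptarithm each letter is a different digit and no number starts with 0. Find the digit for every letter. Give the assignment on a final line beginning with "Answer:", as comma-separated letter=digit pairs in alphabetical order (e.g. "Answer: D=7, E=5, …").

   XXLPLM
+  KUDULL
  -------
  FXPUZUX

Step 1. [F] the sum has 7 digits but both addends have 6; that extra leading digit F is the final carry, namely 1. So F=1.
Step 2. [col 1: M + L ≡ X (mod 10)] several values work for M in column 1 (M + L ≡ X (mod 10), carry-in 0); try M=5 ⇒ M=5.
Step 3. [col 1: M + L ≡ X (mod 10)] L=3 is one option consistent with column 1 (M + L ≡ X (mod 10), carry-in 0) — take it. So L=3.
Step 4. [col 1: M + L ≡ X (mod 10)] in column 1 we have M+L≡X with carry-in 0; given M=5, L=3 and digits 1,3,5 already taken and all letters distinct, that pins X to 8. So X=8.
Step 5. [col 2: L + L ≡ U (mod 10)] column 2: given L=3, carry-in 0, and digits 1,3,5,8 already taken and all letters distinct, L+L≡U (mod 10) forces U=6, so U=6.
Step 6. [col 3: P + U ≡ Z (mod 10)] from column 3 (U=6, carry-in 0, digits 1,3,5,6,8 already taken and all letters distinct): Z must equal 0. So Z=0.
Step 7. [col 3: P + U ≡ Z (mod 10)] column 3 reads P+U+carry(0)=Z with U=6, Z=0; with digits 0,1,3,5,6,8 already taken and all letters distinct, the only value for P is 4. So P=4.
Step 8. [col 4: L + D ≡ U (mod 10)] in column 4 we have L+D≡U with carry-in 1; given L=3, U=6 and digits 0,1,3,4,5,6,8 already taken and all letters distinct, that pins D to 2, so D=2.
Step 9. [col 6: X + K ≡ X (mod 10)] from column 6 (X=8, carry-in 1, digits 0,1,2,3,4,5,6,8 already taken and all letters distinct): K must equal 9. So K=9.

Answer: D=2, F=1, K=9, L=3, M=5, P=4, U=6, X=8, Z=0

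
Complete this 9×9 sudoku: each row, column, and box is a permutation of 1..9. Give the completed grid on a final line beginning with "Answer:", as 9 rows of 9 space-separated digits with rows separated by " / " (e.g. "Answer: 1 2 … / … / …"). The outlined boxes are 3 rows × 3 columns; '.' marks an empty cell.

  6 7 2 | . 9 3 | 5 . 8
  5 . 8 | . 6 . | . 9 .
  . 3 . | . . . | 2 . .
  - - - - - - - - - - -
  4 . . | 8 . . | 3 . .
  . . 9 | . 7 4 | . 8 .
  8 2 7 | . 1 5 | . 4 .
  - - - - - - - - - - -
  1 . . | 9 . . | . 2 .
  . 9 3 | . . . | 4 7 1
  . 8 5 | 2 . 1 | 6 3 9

Step 1. [r4c8∈{1,5,6}] across col 8, 5 lands solely at r4c8. So r4c8=5.
Step 2. [r2c7∈{1,7}] 7 has one home in col 7: r2c7, so r2c7=7.
Step 3. [r1c4∈{1,4}] in row 1, 4 fits only at r1c4, so r1c4=4.
Step 4. [r6c9∈{6}] nothing but 6 survives at r6c9, so r6c9=6.
Step 5. [r7c6∈{6,7,8}] r7c6 is the only open cell in row 7 admitting 7. So r7c6=7.
Step 6. [r7c5∈{3,4,5,8}] in row 7, 3 fits only at r7c5, so r7c5=3.
Step 7. [r4c6∈{2,6,9}] 9 has one home in row 4: r4c6, so r4c6=9.
Step 8. [r5c4∈{3,6}] r5c4 is the only open cell in box 5 admitting 6. So r5c4=6.
Step 9. [r3c9∈{4}] r3c9's peers cover all but 4, so r3c9=4.
Step 10. [r3c3∈{1}] nothing but 1 survives at r3c3, so r3c3=1.
Step 11. [r3c6∈{8}] r3c6's peers cover all but 8, so r3c6=8.
Step 12. [r4c2∈{1,6}] 1 has one home in row 4: r4c2, so r4c2=1.
Step 13. [r8c4∈{5}] r8c4 is down to just 5 ⇒ r8c4=5.
Step 14. [r7c3∈{4,6}] across col 3, 4 lands solely at r7c3 ⇒ r7c3=4.
Step 15. [r5c9∈{2}] r5c9 has the single candidate 2, so r5c9=2.
Step 16. [r8c1∈{2}] r8c1 is down to just 2. So r8c1=2.
Step 17. [r3c8∈{6}] r3c8 has the single candidate 6 ⇒ r3c8=6.
Step 18. [r4c9∈{7}] r4c9's peers cover all but 7, so r4c9=7.
Step 19. [r1c8∈{1}] r1c8 is down to just 1 ⇒ r1c8=1.
Step 20. [r8c6∈{6}] r8c6's peers cover all but 6, so r8c6=6.
Step 21. [r5c1∈{3}] r5c1 is down to just 3, so r5c1=3.
Step 22. [r5c2∈{5}] r5c2 has the single candidate 5, so r5c2=5.
Step 23. [r4c3∈{6}] only 6 remains possible at r4c3. So r4c3=6.
Step 24. [r7c2∈{6}] nothing but 6 survives at r7c2 ⇒ r7c2=6.
Step 25. [r2c6∈{2}] nothing but 2 survives at r2c6, so r2c6=2.
Step 26. [r7c7∈{8}] r7c7's peers cover all but 8. So r7c7=8.
Step 27. [r7c9∈{5}] r7c9 is down to just 5 ⇒ r7c9=5.
Step 28. [r6c7∈{9}] r6c7 is down to just 9 ⇒ r6c7=9.
Step 29. [r3c4∈{7}] nothing but 7 survives at r3c4. So r3c4=7.
Step 30. [r2c4∈{1}] r2c4 is down to just 1 ⇒ r2c4=1.
Step 31. [r5c7∈{1}] r5c7 has the single candidate 1. So r5c7=1.
Step 32. [r9c5∈{4}] r9c5 has the single candidate 4 ⇒ r9c5=4.
Step 33. [r3c1∈{9}] r3c1's peers cover all but 9. So r3c1=9.
Step 34. [r2c9∈{3}] r2c9 is down to just 3, so r2c9=3.
Step 35. [r6c4∈{3}] r6c4 is down to just 3 ⇒ r6c4=3.
Step 36. [r9c1∈{7}] nothing but 7 survives at r9c1 ⇒ r9c1=7.
Step 37. [r8c5∈{8}] nothing but 8 survives at r8c5 ⇒ r8c5=8.
Step 38. [r2c2∈{4}] r2c2 is down to just 4. So r2c2=4.
Step 39. [r4c5∈{2}] r4c5 is down to just 2. So r4c5=2.
Step 40. [r3c5∈{5}] only 5 remains possible at r3c5. So r3c5=5.

Answer: 6 7 2 4 9 3 5 1 8 / 5 4 8 1 6 2 7 9 3 / 9 3 1 7 5 8 2 6 4 / 4 1 6 8 2 9 3 5 7 / 3 5 9 6 7 4 1 8 2 / 8 2 7 3 1 5 9 4 6 / 1 6 4 9 3 7 8 2 5 / 2 9 3 5 8 6 4 7 1 / 7 8 5 2 4 1 6 3 9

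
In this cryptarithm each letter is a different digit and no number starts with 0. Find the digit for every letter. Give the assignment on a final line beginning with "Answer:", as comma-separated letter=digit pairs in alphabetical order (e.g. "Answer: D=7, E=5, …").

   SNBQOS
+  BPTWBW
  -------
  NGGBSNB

Step 1. [N] N is the leading digit of a 7-digit sum of two 6-digit numbers; the final carry is exactly 1. So N=1.
Step 2. [col 1: S + W ≡ B (mod 10)] no forcing yet in column 1 (carry-in 0); S=2 is free and consistent — try it, so S=2.
Step 3. [col 1: S + W ≡ B (mod 10)] B=7 is one option consistent with column 1 (S + W ≡ B (mod 10), carry-in 0) — take it ⇒ B=7.
Step 4. [col 1: S + W ≡ B (mod 10)] column 1 reads S+W+carry(0)=B with S=2, B=7; with digits 1,2,7 already taken and all letters distinct, the only value for W is 5 ⇒ W=5.
Step 5. [col 2: O + B ≡ N (mod 10)] from column 2 (B=7, N=1, carry-in 0, digits 1,2,5,7 already taken and all letters distinct): O must equal 4 ⇒ O=4.
Step 6. [col 3: Q + W ≡ S (mod 10)] from column 3 (W=5, S=2, carry-in 1, digits 1,2,4,5,7 already taken and all letters distinct): Q must equal 6. So Q=6.
Step 7. [col 4: B + T ≡ B (mod 10)] column 4: given B=7, carry-in 1, and digits 1,2,4,5,6,7 already taken and all letters distinct, B+T≡B (mod 10) forces T=9. So T=9.
Step 8. [col 5: N + P ≡ G (mod 10)] in column 5 we have N+P≡G with carry-in 1; given N=1 and digits 1,2,4,5,6,7,9 already taken and all letters distinct, that pins P to 8. So P=8.
Step 9. [col 5: N + P ≡ G (mod 10)] column 5 reads N+P+carry(1)=G with N=1, P=8; with digits 1,2,4,5,6,7,8,9 already taken and all letters distinct, the only value for G is 0, so G=0.

Answer: B=7, G=0, N=1, O=4, P=8, Q=6, S=2, T=9, W=5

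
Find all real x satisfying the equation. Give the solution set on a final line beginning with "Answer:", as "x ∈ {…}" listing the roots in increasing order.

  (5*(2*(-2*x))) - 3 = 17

Step 1. [(5*(2*(-2*x))) - 3 = 17] add 3: x sits inside (… - 3). So sub: 5*(2*(-2*x)) = 20.
Step 2. [5*(2*(-2*x)) = 20] LHS = 5·(…); ÷5 both sides ⇒ div: 2*(-2*x) = 4.
Step 3. [2*(-2*x) = 4] 2·(inner) — divide through by 2 ⇒ div: -2*x = 2.
Step 4. [-2*x = 2] -2·(inner) — divide through by -2 ⇒ div: x = -1.

Answer: x ∈ {-1}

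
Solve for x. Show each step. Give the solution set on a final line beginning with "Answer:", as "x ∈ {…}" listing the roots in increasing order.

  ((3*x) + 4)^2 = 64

Step 1. [((3*x) + 4)^2 = 64] LHS squared, RHS 64 ≥ 0: apply √ (±) ⇒ sqrt: (3*x) + 4 = 8 or -8.
Step 2. [(3*x) + 4 = 8 or -8] peel the +4: subtract 4 from each side, so sub: 3*x = 4 or -12.
Step 3. [3*x = 4 or -12] 3·(inner) — divide through by 3 ⇒ div: x = 4/3 or -4.

Answer: x ∈ {-4, 4/3}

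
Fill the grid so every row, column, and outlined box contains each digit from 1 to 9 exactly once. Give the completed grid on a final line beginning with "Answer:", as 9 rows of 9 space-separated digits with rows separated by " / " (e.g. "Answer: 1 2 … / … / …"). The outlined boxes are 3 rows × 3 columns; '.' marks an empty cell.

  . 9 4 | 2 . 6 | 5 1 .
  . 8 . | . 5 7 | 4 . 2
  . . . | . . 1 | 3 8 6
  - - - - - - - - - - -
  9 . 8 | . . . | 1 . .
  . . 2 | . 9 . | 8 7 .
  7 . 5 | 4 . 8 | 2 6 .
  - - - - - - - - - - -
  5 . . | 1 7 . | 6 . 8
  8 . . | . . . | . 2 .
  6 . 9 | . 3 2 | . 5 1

Step 1. [r9c2∈{4,7}] across row 9, 4 lands solely at r9c2, so r9c2=4.
Step 2. [r2c4∈{3,9}] box 2 places 3 nowhere but r2c4, so r2c4=3.
Step 3. [r8c7∈{7,9}] across col 7, 9 lands solely at r8c7, so r8c7=9.
Step 4. [r7c3∈{3}] r7c3 has the single candidate 3. So r7c3=3.
Step 5. [r4c8∈{3,4}] in col 8, 3 fits only at r4c8. So r4c8=3.
Step 6. [r4c6∈{5}] r4c6 is down to just 5, so r4c6=5.
Step 7. [r5c4∈{6}] r5c4's peers cover all but 6 ⇒ r5c4=6.
Step 8. [r8c6∈{4}] nothing but 4 survives at r8c6, so r8c6=4.
Step 9. [r5c1∈{1,3,4}] 4 has one home in col 1: r5c1, so r5c1=4.
Step 10. [r5c2∈{1,3}] 1 has one home in row 5: r5c2. So r5c2=1.
Step 11. [r8c2∈{7}] r8c2's peers cover all but 7. So r8c2=7.
Step 12. [r3c1∈{2}] r3c1 is down to just 2 ⇒ r3c1=2.
Step 13. [r8c3∈{1}] r8c3 is down to just 1, so r8c3=1.
Step 14. [r3c4∈{9}] r3c4 is down to just 9 ⇒ r3c4=9.
Step 15. [r2c8∈{9}] r2c8 has the single candidate 9 ⇒ r2c8=9.
Step 16. [r4c2∈{6}] only 6 remains possible at r4c2, so r4c2=6.
Step 17. [r8c9∈{3}] r8c9's peers cover all but 3, so r8c9=3.
Step 18. [r6c5∈{1}] r6c5's peers cover all but 1 ⇒ r6c5=1.
Step 19. [r2c3∈{6}] r2c3's peers cover all but 6 ⇒ r2c3=6.
Step 20. [r7c8∈{4}] r7c8 has the single candidate 4 ⇒ r7c8=4.
Step 21. [r3c3∈{7}] only 7 remains possible at r3c3. So r3c3=7.
Step 22. [r3c2∈{5}] only 5 remains possible at r3c2. So r3c2=5.
Step 23. [r1c1∈{3}] r1c1 has the single candidate 3, so r1c1=3.
Step 24. [r7c6∈{9}] only 9 remains possible at r7c6 ⇒ r7c6=9.
Step 25. [r6c2∈{3}] only 3 remains possible at r6c2, so r6c2=3.
Step 26. [r9c7∈{7}] r9c7's peers cover all but 7 ⇒ r9c7=7.
Step 27. [r6c9∈{9}] nothing but 9 survives at r6c9, so r6c9=9.
Step 28. [r9c4∈{8}] r9c4 is down to just 8, so r9c4=8.
Step 29. [r3c5∈{4}] r3c5's peers cover all but 4. So r3c5=4.
Step 30. [r5c9∈{5}] r5c9's peers cover all but 5 ⇒ r5c9=5.
Step 31. [r8c4∈{5}] r8c4's peers cover all but 5 ⇒ r8c4=5.
Step 32. [r4c9∈{4}] only 4 remains possible at r4c9 ⇒ r4c9=4.
Step 33. [r1c5∈{8}] nothing but 8 survives at r1c5, so r1c5=8.
Step 34. [r8c5∈{6}] r8c5 has the single candidate 6. So r8c5=6.
Step 35. [r4c5∈{2}] r4c5's peers cover all but 2, so r4c5=2.
Step 36. [r2c1∈{1}] only 1 remains possible at r2c1 ⇒ r2c1=1.
Step 37. [r1c9∈{7}] only 7 remains possible at r1c9 ⇒ r1c9=7.
Step 38. [r7c2∈{2}] r7c2's peers cover all but 2 ⇒ r7c2=2.
Step 39. [r5c6∈{3}] nothing but 3 survives at r5c6 ⇒ r5c6=3.
Step 40. [r4c4∈{7}] only 7 remains possible at r4c4. So r4c4=7.

Answer: 3 9 4 2 8 6 5 1 7 / 1 8 6 3 5 7 4 9 2 / 2 5 7 9 4 1 3 8 6 / 9 6 8 7 2 5 1 3 4 / 4 1 2 6 9 3 8 7 5 / 7 3 5 4 1 8 2 6 9 / 5 2 3 1 7 9 6 4 8 / 8 7 1 5 6 4 9 2 3 / 6 4 9 8 3 2 7 5 1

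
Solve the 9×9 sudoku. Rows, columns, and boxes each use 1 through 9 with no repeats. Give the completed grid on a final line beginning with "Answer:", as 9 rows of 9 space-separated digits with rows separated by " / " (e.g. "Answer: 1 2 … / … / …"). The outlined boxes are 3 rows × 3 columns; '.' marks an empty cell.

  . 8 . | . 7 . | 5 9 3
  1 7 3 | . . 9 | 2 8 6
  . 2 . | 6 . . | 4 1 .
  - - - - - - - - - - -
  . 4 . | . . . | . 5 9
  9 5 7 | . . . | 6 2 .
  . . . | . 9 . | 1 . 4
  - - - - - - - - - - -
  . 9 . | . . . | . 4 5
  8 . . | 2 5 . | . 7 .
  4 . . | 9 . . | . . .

Step 1. [r4c3∈{1,2,6,8}] across box 4, 1 lands solely at r4c3 ⇒ r4c3=1.
Step 2. [r8c3∈{6}] r8c3 has the single candidate 6, so r8c3=6.
Step 3. [r9c6∈{1,3,6,7,8}] across row 9, 7 lands solely at r9c6, so r9c6=7.
Step 4. [r6c8∈{3}] r6c8 is down to just 3 ⇒ r6c8=3.
Step 5. [r4c5∈{2,3,6,8}] in col 5, 2 fits only at r4c5 ⇒ r4c5=2.
Step 6. [r5c9∈{8}] r5c9's peers cover all but 8, so r5c9=8.
Step 7. [r4c1∈{3,6}] across box 4, 3 lands solely at r4c1 ⇒ r4c1=3.
Step 8. [r8c6∈{1,3,4}] r8c6 is the only open cell in row 8 admitting 4, so r8c6=4.
Step 9. [r2c4∈{4,5}] row 2 places 5 nowhere but r2c4 ⇒ r2c4=5.
Step 10. [r4c6∈{6,8}] in row 4, 6 fits only at r4c6. So r4c6=6.
Step 11. [r4c4∈{7,8}] in row 4, 8 fits only at r4c4. So r4c4=8.
Step 12. [r7c5∈{1,3,6,8}] across row 7, 6 lands solely at r7c5 ⇒ r7c5=6.
Step 13. [r7c3∈{2}] nothing but 2 survives at r7c3, so r7c3=2.
Step 14. [r8c9∈{1}] nothing but 1 survives at r8c9, so r8c9=1.
Step 15. [r9c2∈{1,3}] across col 2, 1 lands solely at r9c2 ⇒ r9c2=1.
Step 16. [r5c5∈{1,3,4}] 1 has one home in col 5: r5c5. So r5c5=1.
Step 17. [r5c6∈{3}] only 3 remains possible at r5c6, so r5c6=3.
Step 18. [r7c4∈{1,3}] r7c4 is the only open cell in col 4 admitting 3 ⇒ r7c4=3.
Step 19. [r9c5∈{8}] only 8 remains possible at r9c5. So r9c5=8.
Step 20. [r1c4∈{1,4}] across col 4, 1 lands solely at r1c4, so r1c4=1.
Step 21. [r9c3∈{5}] r9c3 has the single candidate 5. So r9c3=5.
Step 22. [r9c7∈{3}] only 3 remains possible at r9c7 ⇒ r9c7=3.
Step 23. [r6c1∈{2,6}] in row 6, 2 fits only at r6c1. So r6c1=2.
Step 24. [r3c5∈{3}] r3c5 is down to just 3 ⇒ r3c5=3.
Step 25. [r7c7∈{8}] nothing but 8 survives at r7c7, so r7c7=8.
Step 26. [r2c5∈{4}] only 4 remains possible at r2c5, so r2c5=4.
Step 27. [r1c1∈{6}] r1c1 is down to just 6, so r1c1=6.
Step 28. [r1c6∈{2}] r1c6's peers cover all but 2, so r1c6=2.
Step 29. [r1c3∈{4}] r1c3's peers cover all but 4. So r1c3=4.
Step 30. [r6c3∈{8}] r6c3 has the single candidate 8. So r6c3=8.
Step 31. [r8c7∈{9}] r8c7's peers cover all but 9, so r8c7=9.
Step 32. [r8c2∈{3}] r8c2 is down to just 3, so r8c2=3.
Step 33. [r4c7∈{7}] nothing but 7 survives at r4c7, so r4c7=7.
Step 34. [r3c9∈{7}] r3c9 has the single candidate 7, so r3c9=7.
Step 35. [r6c2∈{6}] only 6 remains possible at r6c2, so r6c2=6.
Step 36. [r6c6∈{5}] nothing but 5 survives at r6c6 ⇒ r6c6=5.
Step 37. [r7c1∈{7}] only 7 remains possible at r7c1, so r7c1=7.
Step 38. [r6c4∈{7}] r6c4 has the single candidate 7 ⇒ r6c4=7.
Step 39. [r3c6∈{8}] r3c6's peers cover all but 8. So r3c6=8.
Step 40. [r9c9∈{2}] only 2 remains possible at r9c9 ⇒ r9c9=2.
Step 41. [r7c6∈{1}] r7c6 has the single candidate 1, so r7c6=1.
Step 42. [r9c8∈{6}] r9c8 has the single candidate 6. So r9c8=6.
Step 43. [r3c1∈{5}] r3c1 has the single candidate 5, so r3c1=5.
Step 44. [r3c3∈{9}] r3c3 is down to just 9, so r3c3=9.
Step 45. [r5c4∈{4}] nothing but 4 survives at r5c4 ⇒ r5c4=4.

Answer: 6 8 4 1 7 2 5 9 3 / 1 7 3 5 4 9 2 8 6 / 5 2 9 6 3 8 4 1 7 / 3 4 1 8 2 6 7 5 9 / 9 5 7 4 1 3 6 2 8 / 2 6 8 7 9 5 1 3 4 / 7 9 2 3 6 1 8 4 5 / 8 3 6 2 5 4 9 7 1 / 4 1 5 9 8 7 3 6 2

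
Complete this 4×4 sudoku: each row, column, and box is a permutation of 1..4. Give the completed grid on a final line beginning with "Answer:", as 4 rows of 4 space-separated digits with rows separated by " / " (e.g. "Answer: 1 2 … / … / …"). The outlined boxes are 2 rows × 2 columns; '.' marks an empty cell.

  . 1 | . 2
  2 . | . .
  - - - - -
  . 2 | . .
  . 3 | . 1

Step 1. [r2c2∈{4}] r2c2's peers cover all but 4 ⇒ r2c2=4.
Step 2. [r3c4∈{3,4}] col 4 places 4 nowhere but r3c4, so r3c4=4.
Step 3. [r2c4∈{3}] nothing but 3 survives at r2c4 ⇒ r2c4=3.
Step 4. [r1c3∈{4}] only 4 remains possible at r1c3 ⇒ r1c3=4.
Step 5. [r1c1∈{3}] r1c1 has the single candidate 3 ⇒ r1c1=3.
Step 6. [r4c3∈{2}] nothing but 2 survives at r4c3, so r4c3=2.
Step 7. [r3c1∈{1}] r3c1 is down to just 1 ⇒ r3c1=1.
Step 8. [r2c3∈{1}] r2c3's peers cover all but 1, so r2c3=1.
Step 9. [r3c3∈{3}] r3c3 has the single candidate 3 ⇒ r3c3=3.
Step 10. [r4c1∈{4}] only 4 remains possible at r4c1, so r4c1=4.

Answer: 3 1 4 2 / 2 4 1 3 / 1 2 3 4 / 4 3 2 1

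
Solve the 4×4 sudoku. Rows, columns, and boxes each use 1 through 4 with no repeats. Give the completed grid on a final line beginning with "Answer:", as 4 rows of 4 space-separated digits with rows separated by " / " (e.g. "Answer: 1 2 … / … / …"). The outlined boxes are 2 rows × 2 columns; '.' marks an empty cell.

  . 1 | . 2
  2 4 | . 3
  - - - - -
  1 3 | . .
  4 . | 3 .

Step 1. [r1c3∈{4}] only 4 remains possible at r1c3, so r1c3=4.
Step 2. [r1c1∈{3}] only 3 remains possible at r1c1. So r1c1=3.
Step 3. [r4c4∈{1}] r4c4's peers cover all but 1, so r4c4=1.
Step 4. [r3c3∈{2}] r3c3 has the single candidate 2, so r3c3=2.
Step 5. [r3c4∈{4}] nothing but 4 survives at r3c4 ⇒ r3c4=4.
Step 6. [r4c2∈{2}] nothing but 2 survives at r4c2, so r4c2=2.
Step 7. [r2c3∈{1}] only 1 remains possible at r2c3, so r2c3=1.

Answer: 3 1 4 2 / 2 4 1 3 / 1 3 2 4 / 4 2 3 1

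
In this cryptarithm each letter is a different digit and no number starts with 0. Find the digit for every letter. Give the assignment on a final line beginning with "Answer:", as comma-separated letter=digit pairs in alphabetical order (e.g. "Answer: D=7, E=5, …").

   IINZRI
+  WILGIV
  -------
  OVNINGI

Step 1. [O] O is the leading digit of a 7-digit sum of two 6-digit numbers; the final carry is exactly 1. So O=1.
Step 2. [col 1: I + V ≡ I (mod 10)] column 1: given nothing yet, carry-in 0, and digits 1 already taken and all letters distinct, I+V≡I (mod 10) forces V=0. So V=0.
Step 3. [col 1: I + V ≡ I (mod 10)] I=4 is one option consistent with column 1 (I + V ≡ I (mod 10), carry-in 0) — take it. So I=4.
Step 4. [col 2: R + I ≡ G (mod 10)] R=3 is one option consistent with column 2 (R + I ≡ G (mod 10), carry-in 0) — take it, so R=3.
Step 5. [col 2: R + I ≡ G (mod 10)] column 2: given R=3, I=4, carry-in 0, and digits 0,1,3,4 already taken and all letters distinct, R+I≡G (mod 10) forces G=7 ⇒ G=7.
Step 6. [col 3: Z + G ≡ N (mod 10)] Z=2 is one option consistent with column 3 (Z + G ≡ N (mod 10), carry-in 0) — take it. So Z=2.
Step 7. [col 3: Z + G ≡ N (mod 10)] in column 3 we have Z+G≡N with carry-in 0; given Z=2, G=7 and digits 0,1,2,3,4,7 already taken and all letters distinct, that pins N to 9. So N=9.
Step 8. [col 4: N + L ≡ I (mod 10)] column 4: given N=9, I=4, carry-in 0, and digits 0,1,2,3,4,7,9 already taken and all letters distinct, N+L≡I (mod 10) forces L=5. So L=5.
Step 9. [col 6: I + W ≡ V (mod 10)] from column 6 (I=4, V=0, carry-in 0, digits 0,1,2,3,4,5,7,9 already taken and all letters distinct): W must equal 6, so W=6.

Answer: G=7, I=4, L=5, N=9, O=1, R=3, V=0, W=6, Z=2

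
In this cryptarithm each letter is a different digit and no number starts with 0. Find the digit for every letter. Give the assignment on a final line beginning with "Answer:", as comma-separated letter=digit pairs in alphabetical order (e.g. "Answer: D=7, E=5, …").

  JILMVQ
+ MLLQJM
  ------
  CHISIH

Step 1. [col 1: Q + M ≡ H (mod 10)] M=2 is one option consistent with column 1 (Q + M ≡ H (mod 10), carry-in 0) — take it. So M=2.
Step 2. [col 1: Q + M ≡ H (mod 10)] no forcing yet in column 1 (carry-in 0); H=6 is free and consistent — try it, so H=6.
Step 3. [col 1: Q + M ≡ H (mod 10)] from column 1 (M=2, H=6, carry-in 0, digits 2,6 already taken and all letters distinct): Q must equal 4, so Q=4.
Step 4. [col 2: V + J ≡ I (mod 10)] J=1 is one option consistent with column 2 (V + J ≡ I (mod 10), carry-in 0) — take it, so J=1.
Step 5. [col 2: V + J ≡ I (mod 10)] several values work for V in column 2 (V + J ≡ I (mod 10), carry-in 0); try V=9 ⇒ V=9.
Step 6. [col 2: V + J ≡ I (mod 10)] column 2 reads V+J+carry(0)=I with V=9, J=1; with digits 1,2,4,6,9 already taken and all letters distinct, the only value for I is 0. So I=0.
Step 7. [col 3: M + Q ≡ S (mod 10)] from column 3 (M=2, Q=4, carry-in 1, digits 0,1,2,4,6,9 already taken and all letters distinct): S must equal 7. So S=7.
Step 8. [col 4: L + L ≡ I (mod 10)] in column 4 we have L+L≡I with carry-in 0; given I=0 and digits 0,1,2,4,6,7,9 already taken and all letters distinct, that pins L to 5. So L=5.
Step 9. [col 6: J + M ≡ C (mod 10)] from column 6 (J=1, M=2, carry-in 0, digits 0,1,2,4,5,6,7,9 already taken and all letters distinct): C must equal 3. So C=3.

Answer: C=3, H=6, I=0, J=1, L=5, M=2, Q=4, S=7, V=9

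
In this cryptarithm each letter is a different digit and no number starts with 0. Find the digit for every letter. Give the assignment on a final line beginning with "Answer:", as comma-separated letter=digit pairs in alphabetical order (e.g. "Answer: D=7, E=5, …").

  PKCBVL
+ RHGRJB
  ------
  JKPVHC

Step 1. [col 1: L + B ≡ C (mod 10)] no forcing yet in column 1 (carry-in 0); C=3 is free and consistent — try it. So C=3.
Step 2. [col 1: L + B ≡ C (mod 10)] B=8 is one option consistent with column 1 (L + B ≡ C (mod 10), carry-in 0) — take it. So B=8.
Step 3. [col 1: L + B ≡ C (mod 10)] in column 1 we have L+B≡C with carry-in 0; given B=8, C=3 and digits 3,8 already taken and all letters distinct, that pins L to 5. So L=5.
Step 4. [col 2: V + J ≡ H (mod 10)] column 2 (V + J ≡ H (mod 10), carry-in 1) doesn't pin J yet; pick J=6 and continue. So J=6.
Step 5. [col 2: V + J ≡ H (mod 10)] column 2 (V + J ≡ H (mod 10), carry-in 1) doesn't pin H yet; pick H=9 and continue, so H=9.
Step 6. [col 2: V + J ≡ H (mod 10)] in column 2 we have V+J≡H with carry-in 1; given J=6, H=9 and digits 3,5,6,8,9 already taken and all letters distinct, that pins V to 2 ⇒ V=2.
Step 7. [col 3: B + R ≡ V (mod 10)] from column 3 (B=8, V=2, carry-in 0, digits 2,3,5,6,8,9 already taken and all letters distinct): R must equal 4. So R=4.
Step 8. [col 4: C + G ≡ P (mod 10)] from column 4 (C=3, carry-in 1, digits 2,3,4,5,6,8,9 already taken and all letters distinct): P must equal 1, so P=1.
Step 9. [col 4: C + G ≡ P (mod 10)] from column 4 (C=3, P=1, carry-in 1, digits 1,2,3,4,5,6,8,9 already taken and all letters distinct): G must equal 7, so G=7.
Step 10. [col 5: K + H ≡ K (mod 10)] column 5 reads K+H+carry(1)=K with H=9; with digits 1,2,3,4,5,6,7,8,9 already taken and all letters distinct, the only value for K is 0, so K=0.

Answer: B=8, C=3, G=7, H=9, J=6, K=0, L=5, P=1, R=4, V=2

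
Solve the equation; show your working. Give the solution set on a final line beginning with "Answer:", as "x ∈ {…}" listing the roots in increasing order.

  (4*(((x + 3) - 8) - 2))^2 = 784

Step 1. [(4*(((x + 3) - 8) - 2))^2 = 784] LHS squared, RHS 784 ≥ 0: apply √ (±). So sqrt: 4*(((x + 3) - 8) - 2) = 28 or -28.
Step 2. [4*(((x + 3) - 8) - 2) = 28 or -28] LHS = 4·(…); ÷4 both sides. So div: ((x + 3) - 8) - 2 = 7 or -7.
Step 3. [((x + 3) - 8) - 2 = 7 or -7] add 2: x sits inside (… - 2). So sub: (x + 3) - 8 = 9 or -5.
Step 4. [(x + 3) - 8 = 9 or -5] 8 comes off first (add 8) ⇒ sub: x + 3 = 17 or 3.
Step 5. [x + 3 = 17 or 3] 3 comes off first (subtract 3), so sub: x = 14 or 0.

Answer: x ∈ {0, 14}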